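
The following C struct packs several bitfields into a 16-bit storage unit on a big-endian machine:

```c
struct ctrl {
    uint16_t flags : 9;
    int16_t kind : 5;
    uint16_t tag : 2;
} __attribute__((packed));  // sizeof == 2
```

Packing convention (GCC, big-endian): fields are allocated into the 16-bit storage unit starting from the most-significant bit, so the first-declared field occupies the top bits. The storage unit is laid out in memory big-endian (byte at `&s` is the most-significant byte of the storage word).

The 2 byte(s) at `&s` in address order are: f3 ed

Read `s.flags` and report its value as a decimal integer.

[0]=0xf3 [1]=0xed (big-endian) → word 0xf3ed
flags:9 @ bit 7 → (0xf3ed>>7)&0x1ff = 0x1e7  ←
kind:5 @ bit 2 → (0xf3ed>>2)&0x1f = 0x1b
tag:2 @ bit 0 → (0xf3ed>>0)&0x3 = 0x1

487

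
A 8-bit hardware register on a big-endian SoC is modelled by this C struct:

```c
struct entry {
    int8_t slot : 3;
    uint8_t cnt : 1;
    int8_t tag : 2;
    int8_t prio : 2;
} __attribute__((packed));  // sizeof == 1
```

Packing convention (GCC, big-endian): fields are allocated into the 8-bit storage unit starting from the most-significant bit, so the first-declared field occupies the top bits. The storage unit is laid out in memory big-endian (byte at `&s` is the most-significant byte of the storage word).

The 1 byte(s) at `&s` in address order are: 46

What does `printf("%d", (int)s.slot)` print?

[0]=0x46 (big-endian) → word 0x46
slot:3 @ bit 5 → (0x46>>5)&0x7 = 0x2  ←
cnt:1 @ bit 4 → (0x46>>4)&0x1 = 0x0
tag:2 @ bit 2 → (0x46>>2)&0x3 = 0x1
prio:2 @ bit 0 → (0x46>>0)&0x3 = 0x2
slot signed 3b, MSB=0: value = 2

2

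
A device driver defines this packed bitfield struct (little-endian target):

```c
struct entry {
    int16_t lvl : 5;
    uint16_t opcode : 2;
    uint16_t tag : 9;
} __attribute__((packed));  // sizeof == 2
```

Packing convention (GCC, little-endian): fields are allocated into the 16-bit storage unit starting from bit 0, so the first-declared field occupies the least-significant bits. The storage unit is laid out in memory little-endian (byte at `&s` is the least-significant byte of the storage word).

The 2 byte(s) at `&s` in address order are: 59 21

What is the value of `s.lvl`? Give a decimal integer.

-7

[0]=0x59 [1]=0x21 (little-endian) → word 0x2159
lvl [0+:5] = (word>>0) & 0x1f = 25  ←
opcode [5+:2] = (word>>5) & 0x3 = 2
tag [7+:9] = (word>>7) & 0x1ff = 66
lvl signed 5b, MSB=1: 25 - 32 = -7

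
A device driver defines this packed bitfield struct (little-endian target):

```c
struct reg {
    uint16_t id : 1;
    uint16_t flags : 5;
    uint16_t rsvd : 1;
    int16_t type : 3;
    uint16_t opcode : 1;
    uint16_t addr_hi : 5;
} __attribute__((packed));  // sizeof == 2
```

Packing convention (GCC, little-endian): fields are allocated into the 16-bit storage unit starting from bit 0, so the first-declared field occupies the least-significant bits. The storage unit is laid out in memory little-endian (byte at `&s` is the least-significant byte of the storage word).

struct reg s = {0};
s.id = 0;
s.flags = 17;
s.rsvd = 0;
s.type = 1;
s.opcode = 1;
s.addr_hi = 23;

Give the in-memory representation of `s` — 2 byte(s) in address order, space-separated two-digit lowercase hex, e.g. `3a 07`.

a2 bc

[0+:1] id=0 & 0x1 = 0x0; word=0x0000
[1+:5] flags=17 & 0x1f = 0x11; word=0x0022
[6+:1] rsvd=0 & 0x1 = 0x0; word=0x0022
[7+:3] type=1 & 0x7 = 0x1; word=0x00a2
[10+:1] opcode=1 & 0x1 = 0x1; word=0x04a2
[11+:5] addr_hi=23 & 0x1f = 0x17; word=0xbca2
word = 0xbca2 → little-endian bytes:
  [0]=0xa2  [1]=0xbc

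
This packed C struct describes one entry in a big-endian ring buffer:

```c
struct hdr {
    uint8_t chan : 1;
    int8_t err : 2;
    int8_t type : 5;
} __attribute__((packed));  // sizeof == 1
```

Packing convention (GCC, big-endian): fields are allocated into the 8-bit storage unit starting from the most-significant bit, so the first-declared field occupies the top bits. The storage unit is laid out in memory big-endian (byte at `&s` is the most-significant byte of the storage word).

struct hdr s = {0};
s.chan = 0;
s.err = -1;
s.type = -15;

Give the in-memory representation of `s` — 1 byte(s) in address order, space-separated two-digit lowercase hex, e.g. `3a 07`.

71

[7+:1] chan=0 & 0x1 = 0x0; word=0x00
[5+:2] err=-1 & 0x3 = 0x3; word=0x60
[0+:5] type=-15 & 0x1f = 0x11; word=0x71
word = 0x71 → big-endian bytes:
  [0]=0x71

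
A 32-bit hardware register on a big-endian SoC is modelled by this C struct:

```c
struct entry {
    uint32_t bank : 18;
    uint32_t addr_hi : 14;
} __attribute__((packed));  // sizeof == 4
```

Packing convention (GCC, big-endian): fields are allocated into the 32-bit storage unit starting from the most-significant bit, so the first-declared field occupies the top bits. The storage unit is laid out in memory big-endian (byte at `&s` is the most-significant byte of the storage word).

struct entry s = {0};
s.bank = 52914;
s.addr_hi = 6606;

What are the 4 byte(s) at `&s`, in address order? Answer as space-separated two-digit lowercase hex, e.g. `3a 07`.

33 ac 99 ce

bank:18 = 52914 → 0xceb2 << 14 → word 0x33ac8000
addr_hi:14 = 6606 → 0x19ce << 0 → word 0x33ac99ce
word = 0x33ac99ce → big-endian bytes:
  [0]=0x33  [1]=0xac  [2]=0x99  [3]=0xce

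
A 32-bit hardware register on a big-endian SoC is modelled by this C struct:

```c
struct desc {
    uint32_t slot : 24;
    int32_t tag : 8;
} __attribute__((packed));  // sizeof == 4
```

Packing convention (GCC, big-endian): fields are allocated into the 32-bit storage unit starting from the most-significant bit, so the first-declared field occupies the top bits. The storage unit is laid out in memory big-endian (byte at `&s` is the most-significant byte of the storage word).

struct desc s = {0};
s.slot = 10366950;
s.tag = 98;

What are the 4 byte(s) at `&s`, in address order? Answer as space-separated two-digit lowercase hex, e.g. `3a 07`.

[8+:24] slot=10366950 & 0xffffff = 0x9e2fe6; word=0x9e2fe600
[0+:8] tag=98 & 0xff = 0x62; word=0x9e2fe662
word = 0x9e2fe662 → big-endian bytes:
  [0]=0x9e  [1]=0x2f  [2]=0xe6  [3]=0x62

9e 2f e6 62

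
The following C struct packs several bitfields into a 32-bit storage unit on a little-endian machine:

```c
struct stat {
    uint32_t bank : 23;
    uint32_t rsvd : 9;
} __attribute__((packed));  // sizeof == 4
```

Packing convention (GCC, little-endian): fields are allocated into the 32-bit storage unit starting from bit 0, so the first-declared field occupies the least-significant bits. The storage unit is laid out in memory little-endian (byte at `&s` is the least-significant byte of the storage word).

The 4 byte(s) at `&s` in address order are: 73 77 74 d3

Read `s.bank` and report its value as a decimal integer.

[0]=0x73 [1]=0x77 [2]=0x74 [3]=0xd3 (little-endian) → word 0xd3747773
bank [0+:23] = (word>>0) & 0x7fffff = 7632755  ←
rsvd [23+:9] = (word>>23) & 0x1ff = 422

7632755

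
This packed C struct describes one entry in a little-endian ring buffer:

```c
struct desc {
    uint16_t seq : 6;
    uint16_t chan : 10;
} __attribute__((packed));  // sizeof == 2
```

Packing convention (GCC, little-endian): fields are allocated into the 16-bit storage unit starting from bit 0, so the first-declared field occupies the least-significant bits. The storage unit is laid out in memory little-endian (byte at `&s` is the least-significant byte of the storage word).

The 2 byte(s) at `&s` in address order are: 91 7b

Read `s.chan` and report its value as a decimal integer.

[0]=0x91 [1]=0x7b (little-endian) → word 0x7b91
seq:6 @ bit 0 → (0x7b91>>0)&0x3f = 0x11
chan:10 @ bit 6 → (0x7b91>>6)&0x3ff = 0x1ee  ←

494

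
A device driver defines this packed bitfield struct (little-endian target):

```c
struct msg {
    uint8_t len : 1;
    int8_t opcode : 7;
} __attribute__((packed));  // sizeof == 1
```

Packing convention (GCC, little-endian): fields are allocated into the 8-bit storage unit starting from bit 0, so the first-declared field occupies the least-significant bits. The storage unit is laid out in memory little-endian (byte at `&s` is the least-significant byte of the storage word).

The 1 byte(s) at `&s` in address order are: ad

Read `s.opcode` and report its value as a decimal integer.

-42

[0]=0xad (little-endian) → word 0xad
len:1 @ bit 0 → (0xad>>0)&0x1 = 0x1
opcode:7 @ bit 1 → (0xad>>1)&0x7f = 0x56  ←
opcode signed 7b, MSB=1: 86 - 128 = -42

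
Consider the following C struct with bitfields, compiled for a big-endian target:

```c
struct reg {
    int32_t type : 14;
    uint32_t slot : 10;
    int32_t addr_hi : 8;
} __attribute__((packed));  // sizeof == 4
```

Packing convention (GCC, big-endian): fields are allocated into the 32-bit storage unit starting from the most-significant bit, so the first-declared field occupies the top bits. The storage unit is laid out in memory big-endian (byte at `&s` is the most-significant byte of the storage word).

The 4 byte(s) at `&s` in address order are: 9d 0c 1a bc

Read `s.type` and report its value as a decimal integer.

-6333

[0]=0x9d [1]=0x0c [2]=0x1a [3]=0xbc (big-endian) → word 0x9d0c1abc
type [18+:14] = (word>>18) & 0x3fff = 10051  ←
slot [8+:10] = (word>>8) & 0x3ff = 26
addr_hi [0+:8] = (word>>0) & 0xff = 188
type signed 14b, MSB=1: 10051 - 16384 = -6333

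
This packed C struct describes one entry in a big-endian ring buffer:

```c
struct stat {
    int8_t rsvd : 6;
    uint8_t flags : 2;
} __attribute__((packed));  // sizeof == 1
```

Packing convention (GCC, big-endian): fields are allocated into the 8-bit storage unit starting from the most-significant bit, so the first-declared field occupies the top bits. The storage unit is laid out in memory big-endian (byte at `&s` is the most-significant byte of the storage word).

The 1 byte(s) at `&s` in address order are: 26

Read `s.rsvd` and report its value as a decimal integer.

9

[0]=0x26 (big-endian) → word 0x26
rsvd [2+:6] = (word>>2) & 0x3f = 9  ←
flags [0+:2] = (word>>0) & 0x3 = 2
rsvd signed 6b, MSB=0: value = 9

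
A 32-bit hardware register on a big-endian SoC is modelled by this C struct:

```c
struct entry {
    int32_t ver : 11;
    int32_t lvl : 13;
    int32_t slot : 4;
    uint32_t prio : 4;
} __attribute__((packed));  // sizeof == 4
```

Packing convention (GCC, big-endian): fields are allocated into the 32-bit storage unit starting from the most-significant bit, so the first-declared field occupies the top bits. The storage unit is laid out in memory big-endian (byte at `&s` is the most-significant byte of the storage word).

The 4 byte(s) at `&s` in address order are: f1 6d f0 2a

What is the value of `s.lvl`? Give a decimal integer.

3568

[0]=0xf1 [1]=0x6d [2]=0xf0 [3]=0x2a (big-endian) → word 0xf16df02a
ver [21+:11] = (word>>21) & 0x7ff = 1931
lvl [8+:13] = (word>>8) & 0x1fff = 3568  ←
slot [4+:4] = (word>>4) & 0xf = 2
prio [0+:4] = (word>>0) & 0xf = 10
lvl signed 13b, MSB=0: value = 3568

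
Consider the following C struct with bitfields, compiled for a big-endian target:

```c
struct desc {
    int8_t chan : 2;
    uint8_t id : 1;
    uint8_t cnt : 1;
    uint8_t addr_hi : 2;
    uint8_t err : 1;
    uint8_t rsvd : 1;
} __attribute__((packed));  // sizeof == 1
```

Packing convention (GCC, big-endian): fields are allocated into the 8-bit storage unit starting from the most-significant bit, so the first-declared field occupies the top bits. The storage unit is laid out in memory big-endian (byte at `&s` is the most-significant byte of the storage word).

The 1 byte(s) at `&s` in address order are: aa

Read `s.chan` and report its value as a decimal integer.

[0]=0xaa (big-endian) → word 0xaa
chan [6+:2] = (word>>6) & 0x3 = 2  ←
id [5+:1] = (word>>5) & 0x1 = 1
cnt [4+:1] = (word>>4) & 0x1 = 0
addr_hi [2+:2] = (word>>2) & 0x3 = 2
err [1+:1] = (word>>1) & 0x1 = 1
rsvd [0+:1] = (word>>0) & 0x1 = 0
chan signed 2b, MSB=1: 2 - 4 = -2

-2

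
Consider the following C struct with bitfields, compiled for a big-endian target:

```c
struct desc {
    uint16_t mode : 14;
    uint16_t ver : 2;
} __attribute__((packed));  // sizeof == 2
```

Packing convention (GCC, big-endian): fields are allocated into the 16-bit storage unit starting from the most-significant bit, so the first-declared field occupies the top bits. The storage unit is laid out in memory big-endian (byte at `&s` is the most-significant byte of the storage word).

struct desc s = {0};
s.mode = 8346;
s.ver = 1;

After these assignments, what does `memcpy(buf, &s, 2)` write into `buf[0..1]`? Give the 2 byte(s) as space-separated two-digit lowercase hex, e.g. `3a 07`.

82 69

[2+:14] mode=8346 & 0x3fff = 0x209a; word=0x8268
[0+:2] ver=1 & 0x3 = 0x1; word=0x8269
word = 0x8269 → big-endian bytes:
  [0]=0x82  [1]=0x69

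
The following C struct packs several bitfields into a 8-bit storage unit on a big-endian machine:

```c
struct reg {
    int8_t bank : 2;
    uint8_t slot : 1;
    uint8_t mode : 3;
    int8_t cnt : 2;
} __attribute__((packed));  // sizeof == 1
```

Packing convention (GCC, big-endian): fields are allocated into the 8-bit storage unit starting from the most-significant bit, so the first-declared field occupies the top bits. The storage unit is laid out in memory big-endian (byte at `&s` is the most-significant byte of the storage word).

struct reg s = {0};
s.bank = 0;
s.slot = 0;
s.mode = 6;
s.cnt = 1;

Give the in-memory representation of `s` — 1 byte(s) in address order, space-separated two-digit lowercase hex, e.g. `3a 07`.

19

bank:2 = 0 → 0x0 << 6 → word 0x00
slot:1 = 0 → 0x0 << 5 → word 0x00
mode:3 = 6 → 0x6 << 2 → word 0x18
cnt:2 = 1 → 0x1 << 0 → word 0x19
word = 0x19 → big-endian bytes:
  [0]=0x19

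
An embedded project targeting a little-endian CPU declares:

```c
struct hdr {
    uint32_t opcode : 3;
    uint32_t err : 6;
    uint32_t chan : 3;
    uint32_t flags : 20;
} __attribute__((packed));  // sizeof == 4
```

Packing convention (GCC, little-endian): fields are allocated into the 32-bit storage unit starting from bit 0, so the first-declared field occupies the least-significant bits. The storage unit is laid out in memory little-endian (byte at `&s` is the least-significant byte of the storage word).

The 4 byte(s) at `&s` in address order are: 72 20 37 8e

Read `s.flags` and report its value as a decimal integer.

[0]=0x72 [1]=0x20 [2]=0x37 [3]=0x8e (little-endian) → word 0x8e372072
opcode [0+:3] = (word>>0) & 0x7 = 2
err [3+:6] = (word>>3) & 0x3f = 14
chan [9+:3] = (word>>9) & 0x7 = 0
flags [12+:20] = (word>>12) & 0xfffff = 582514  ←

582514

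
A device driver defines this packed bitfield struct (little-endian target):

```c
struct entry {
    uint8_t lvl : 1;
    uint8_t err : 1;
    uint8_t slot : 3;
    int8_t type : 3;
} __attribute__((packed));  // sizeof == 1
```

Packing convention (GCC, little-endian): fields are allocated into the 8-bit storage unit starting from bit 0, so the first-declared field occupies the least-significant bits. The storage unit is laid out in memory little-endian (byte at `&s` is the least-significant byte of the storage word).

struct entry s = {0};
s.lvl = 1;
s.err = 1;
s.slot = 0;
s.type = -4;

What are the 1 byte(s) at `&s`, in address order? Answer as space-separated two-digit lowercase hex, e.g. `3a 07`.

lvl:1 = 1 → 0x1 << 0 → word 0x01
err:1 = 1 → 0x1 << 1 → word 0x03
slot:3 = 0 → 0x0 << 2 → word 0x03
type:3 = -4 → 0x4 << 5 → word 0x83
word = 0x83 → little-endian bytes:
  [0]=0x83

83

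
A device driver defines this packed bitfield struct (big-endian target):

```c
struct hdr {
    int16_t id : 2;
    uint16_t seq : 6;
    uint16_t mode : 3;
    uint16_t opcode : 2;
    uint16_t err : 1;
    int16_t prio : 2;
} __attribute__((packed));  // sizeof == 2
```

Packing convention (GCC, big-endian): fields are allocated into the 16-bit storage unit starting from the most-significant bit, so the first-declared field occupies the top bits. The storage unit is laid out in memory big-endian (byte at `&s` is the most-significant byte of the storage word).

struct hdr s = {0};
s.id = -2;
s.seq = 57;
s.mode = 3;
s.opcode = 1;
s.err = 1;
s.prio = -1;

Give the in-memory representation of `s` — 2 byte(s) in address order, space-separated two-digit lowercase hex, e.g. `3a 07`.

id (2b) val=-2 bits=0x2 at bit 14: 0x8000
seq (6b) val=57 bits=0x39 at bit 8: 0xb900
mode (3b) val=3 bits=0x3 at bit 5: 0xb960
opcode (2b) val=1 bits=0x1 at bit 3: 0xb968
err (1b) val=1 bits=0x1 at bit 2: 0xb96c
prio (2b) val=-1 bits=0x3 at bit 0: 0xb96f
word = 0xb96f → big-endian bytes:
  [0]=0xb9  [1]=0x6f

b9 6f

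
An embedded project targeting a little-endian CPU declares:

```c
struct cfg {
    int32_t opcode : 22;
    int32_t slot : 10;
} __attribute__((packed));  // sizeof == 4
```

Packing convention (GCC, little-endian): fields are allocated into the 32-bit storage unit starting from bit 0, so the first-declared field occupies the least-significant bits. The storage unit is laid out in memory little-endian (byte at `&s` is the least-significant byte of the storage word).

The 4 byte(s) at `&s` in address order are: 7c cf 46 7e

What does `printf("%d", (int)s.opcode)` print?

[0]=0x7c [1]=0xcf [2]=0x46 [3]=0x7e (little-endian) → word 0x7e46cf7c
opcode [0+:22] = (word>>0) & 0x3fffff = 446332  ←
slot [22+:10] = (word>>22) & 0x3ff = 505
opcode signed 22b, MSB=0: value = 446332

446332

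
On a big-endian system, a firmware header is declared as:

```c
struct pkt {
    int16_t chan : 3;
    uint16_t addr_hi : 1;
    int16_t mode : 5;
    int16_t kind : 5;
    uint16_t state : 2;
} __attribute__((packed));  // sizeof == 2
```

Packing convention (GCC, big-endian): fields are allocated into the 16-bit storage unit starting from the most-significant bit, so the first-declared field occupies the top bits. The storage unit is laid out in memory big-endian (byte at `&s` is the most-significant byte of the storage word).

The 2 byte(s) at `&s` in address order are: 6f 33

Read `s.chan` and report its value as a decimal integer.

3

[0]=0x6f [1]=0x33 (big-endian) → word 0x6f33
chan [13+:3] = (word>>13) & 0x7 = 3  ←
addr_hi [12+:1] = (word>>12) & 0x1 = 0
mode [7+:5] = (word>>7) & 0x1f = 30
kind [2+:5] = (word>>2) & 0x1f = 12
state [0+:2] = (word>>0) & 0x3 = 3
chan signed 3b, MSB=0: value = 3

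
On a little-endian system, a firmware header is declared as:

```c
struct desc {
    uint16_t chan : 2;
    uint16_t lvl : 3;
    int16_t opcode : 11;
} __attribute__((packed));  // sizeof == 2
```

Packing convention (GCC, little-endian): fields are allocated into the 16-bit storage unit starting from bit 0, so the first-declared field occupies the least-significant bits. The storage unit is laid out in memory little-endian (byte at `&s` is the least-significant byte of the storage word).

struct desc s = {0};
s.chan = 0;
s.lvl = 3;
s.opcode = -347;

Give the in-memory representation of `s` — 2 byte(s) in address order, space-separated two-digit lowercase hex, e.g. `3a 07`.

[0+:2] chan=0 & 0x3 = 0x0; word=0x0000
[2+:3] lvl=3 & 0x7 = 0x3; word=0x000c
[5+:11] opcode=-347 & 0x7ff = 0x6a5; word=0xd4ac
word = 0xd4ac → little-endian bytes:
  [0]=0xac  [1]=0xd4

ac d4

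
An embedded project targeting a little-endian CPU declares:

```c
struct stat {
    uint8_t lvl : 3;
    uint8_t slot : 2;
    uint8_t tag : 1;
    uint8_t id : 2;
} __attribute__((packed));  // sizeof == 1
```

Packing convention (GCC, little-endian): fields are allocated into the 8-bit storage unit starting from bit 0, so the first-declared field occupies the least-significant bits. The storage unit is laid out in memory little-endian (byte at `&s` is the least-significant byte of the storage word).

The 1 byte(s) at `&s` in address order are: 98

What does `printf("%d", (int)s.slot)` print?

3

[0]=0x98 (little-endian) → word 0x98
lvl [0+:3] = (word>>0) & 0x7 = 0
slot [3+:2] = (word>>3) & 0x3 = 3  ←
tag [5+:1] = (word>>5) & 0x1 = 0
id [6+:2] = (word>>6) & 0x3 = 2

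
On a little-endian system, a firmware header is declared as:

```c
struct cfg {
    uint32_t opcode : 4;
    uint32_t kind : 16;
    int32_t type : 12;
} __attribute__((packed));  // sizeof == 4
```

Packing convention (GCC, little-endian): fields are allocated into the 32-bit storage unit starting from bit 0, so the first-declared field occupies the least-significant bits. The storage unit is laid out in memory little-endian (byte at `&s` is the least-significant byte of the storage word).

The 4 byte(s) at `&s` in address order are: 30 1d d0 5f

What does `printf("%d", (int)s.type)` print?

1533

[0]=0x30 [1]=0x1d [2]=0xd0 [3]=0x5f (little-endian) → word 0x5fd01d30
opcode:4 @ bit 0 → (0x5fd01d30>>0)&0xf = 0x0
kind:16 @ bit 4 → (0x5fd01d30>>4)&0xffff = 0x1d3
type:12 @ bit 20 → (0x5fd01d30>>20)&0xfff = 0x5fd  ←
type signed 12b, MSB=0: value = 1533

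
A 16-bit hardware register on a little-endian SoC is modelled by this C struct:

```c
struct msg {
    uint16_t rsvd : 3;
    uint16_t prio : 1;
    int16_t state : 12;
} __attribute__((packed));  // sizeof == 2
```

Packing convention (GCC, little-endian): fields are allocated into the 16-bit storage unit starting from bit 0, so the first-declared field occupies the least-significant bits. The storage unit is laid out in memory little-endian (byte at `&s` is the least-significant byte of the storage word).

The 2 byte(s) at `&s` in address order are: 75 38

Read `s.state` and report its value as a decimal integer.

[0]=0x75 [1]=0x38 (little-endian) → word 0x3875
rsvd [0+:3] = (word>>0) & 0x7 = 5
prio [3+:1] = (word>>3) & 0x1 = 0
state [4+:12] = (word>>4) & 0xfff = 903  ←
state signed 12b, MSB=0: value = 903

903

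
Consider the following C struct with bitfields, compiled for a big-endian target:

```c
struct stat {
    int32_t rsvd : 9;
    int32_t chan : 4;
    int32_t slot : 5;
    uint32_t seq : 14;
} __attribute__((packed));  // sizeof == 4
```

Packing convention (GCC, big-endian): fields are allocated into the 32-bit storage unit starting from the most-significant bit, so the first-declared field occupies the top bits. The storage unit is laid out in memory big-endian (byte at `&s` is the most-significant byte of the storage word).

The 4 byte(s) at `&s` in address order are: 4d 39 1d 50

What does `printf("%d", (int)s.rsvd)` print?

[0]=0x4d [1]=0x39 [2]=0x1d [3]=0x50 (big-endian) → word 0x4d391d50
rsvd:9 @ bit 23 → (0x4d391d50>>23)&0x1ff = 0x9a  ←
chan:4 @ bit 19 → (0x4d391d50>>19)&0xf = 0x7
slot:5 @ bit 14 → (0x4d391d50>>14)&0x1f = 0x4
seq:14 @ bit 0 → (0x4d391d50>>0)&0x3fff = 0x1d50
rsvd signed 9b, MSB=0: value = 154

154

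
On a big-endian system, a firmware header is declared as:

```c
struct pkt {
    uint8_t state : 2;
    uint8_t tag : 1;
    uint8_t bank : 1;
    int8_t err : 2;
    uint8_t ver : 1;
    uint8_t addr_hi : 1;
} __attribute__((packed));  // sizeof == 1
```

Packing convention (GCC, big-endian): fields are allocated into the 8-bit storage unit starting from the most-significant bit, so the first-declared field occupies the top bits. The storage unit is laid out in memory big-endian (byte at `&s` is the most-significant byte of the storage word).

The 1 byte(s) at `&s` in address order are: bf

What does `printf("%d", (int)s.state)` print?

[0]=0xbf (big-endian) → word 0xbf
state [6+:2] = (word>>6) & 0x3 = 2  ←
tag [5+:1] = (word>>5) & 0x1 = 1
bank [4+:1] = (word>>4) & 0x1 = 1
err [2+:2] = (word>>2) & 0x3 = 3
ver [1+:1] = (word>>1) & 0x1 = 1
addr_hi [0+:1] = (word>>0) & 0x1 = 1

2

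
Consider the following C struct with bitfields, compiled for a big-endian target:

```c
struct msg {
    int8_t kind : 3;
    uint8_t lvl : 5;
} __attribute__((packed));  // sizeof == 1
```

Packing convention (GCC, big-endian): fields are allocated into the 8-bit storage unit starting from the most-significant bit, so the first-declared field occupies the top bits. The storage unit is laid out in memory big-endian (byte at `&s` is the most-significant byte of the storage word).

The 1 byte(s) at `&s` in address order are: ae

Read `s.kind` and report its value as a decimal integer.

-3

[0]=0xae (big-endian) → word 0xae
kind:3 @ bit 5 → (0xae>>5)&0x7 = 0x5  ←
lvl:5 @ bit 0 → (0xae>>0)&0x1f = 0xe
kind signed 3b, MSB=1: 5 - 8 = -3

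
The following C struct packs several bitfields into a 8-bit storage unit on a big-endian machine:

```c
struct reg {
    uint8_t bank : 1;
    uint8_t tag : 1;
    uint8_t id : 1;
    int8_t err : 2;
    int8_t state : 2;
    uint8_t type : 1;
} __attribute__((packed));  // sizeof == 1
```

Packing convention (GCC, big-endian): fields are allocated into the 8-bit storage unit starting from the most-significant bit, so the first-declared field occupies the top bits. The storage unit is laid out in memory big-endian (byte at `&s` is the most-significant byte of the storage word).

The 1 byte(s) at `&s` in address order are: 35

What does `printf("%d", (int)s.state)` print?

[0]=0x35 (big-endian) → word 0x35
bank [7+:1] = (word>>7) & 0x1 = 0
tag [6+:1] = (word>>6) & 0x1 = 0
id [5+:1] = (word>>5) & 0x1 = 1
err [3+:2] = (word>>3) & 0x3 = 2
state [1+:2] = (word>>1) & 0x3 = 2  ←
type [0+:1] = (word>>0) & 0x1 = 1
state signed 2b, MSB=1: 2 - 4 = -2

-2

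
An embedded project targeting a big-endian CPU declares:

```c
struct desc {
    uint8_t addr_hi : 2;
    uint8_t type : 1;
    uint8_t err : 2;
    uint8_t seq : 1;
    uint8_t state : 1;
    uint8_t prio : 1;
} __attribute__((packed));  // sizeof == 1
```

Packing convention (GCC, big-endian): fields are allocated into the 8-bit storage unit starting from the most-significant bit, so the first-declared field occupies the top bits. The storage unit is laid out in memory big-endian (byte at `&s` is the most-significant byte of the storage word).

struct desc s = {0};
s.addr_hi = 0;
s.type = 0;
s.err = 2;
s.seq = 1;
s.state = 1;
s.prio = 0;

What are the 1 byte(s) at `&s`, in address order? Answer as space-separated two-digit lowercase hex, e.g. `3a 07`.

[6+:2] addr_hi=0 & 0x3 = 0x0; word=0x00
[5+:1] type=0 & 0x1 = 0x0; word=0x00
[3+:2] err=2 & 0x3 = 0x2; word=0x10
[2+:1] seq=1 & 0x1 = 0x1; word=0x14
[1+:1] state=1 & 0x1 = 0x1; word=0x16
[0+:1] prio=0 & 0x1 = 0x0; word=0x16
word = 0x16 → big-endian bytes:
  [0]=0x16

16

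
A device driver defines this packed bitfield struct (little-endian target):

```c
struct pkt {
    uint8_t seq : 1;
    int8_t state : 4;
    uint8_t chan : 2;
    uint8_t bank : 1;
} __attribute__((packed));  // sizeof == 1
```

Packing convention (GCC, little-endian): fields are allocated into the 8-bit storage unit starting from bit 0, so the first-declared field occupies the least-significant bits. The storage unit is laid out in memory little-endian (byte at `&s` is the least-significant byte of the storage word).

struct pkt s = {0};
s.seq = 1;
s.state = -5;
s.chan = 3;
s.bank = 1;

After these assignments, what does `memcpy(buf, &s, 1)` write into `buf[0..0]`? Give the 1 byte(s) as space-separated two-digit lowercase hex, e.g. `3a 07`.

f7

seq:1 = 1 → 0x1 << 0 → word 0x01
state:4 = -5 → 0xb << 1 → word 0x17
chan:2 = 3 → 0x3 << 5 → word 0x77
bank:1 = 1 → 0x1 << 7 → word 0xf7
word = 0xf7 → little-endian bytes:
  [0]=0xf7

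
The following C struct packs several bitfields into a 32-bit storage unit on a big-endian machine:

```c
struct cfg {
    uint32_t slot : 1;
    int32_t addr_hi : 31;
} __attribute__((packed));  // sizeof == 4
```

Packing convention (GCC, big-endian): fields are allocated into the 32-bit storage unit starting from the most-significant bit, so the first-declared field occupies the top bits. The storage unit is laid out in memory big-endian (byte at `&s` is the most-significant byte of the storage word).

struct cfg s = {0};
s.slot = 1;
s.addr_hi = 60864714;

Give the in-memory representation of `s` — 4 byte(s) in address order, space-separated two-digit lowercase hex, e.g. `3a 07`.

83 a0 b8 ca

[31+:1] slot=1 & 0x1 = 0x1; word=0x80000000
[0+:31] addr_hi=60864714 & 0x7fffffff = 0x3a0b8ca; word=0x83a0b8ca
word = 0x83a0b8ca → big-endian bytes:
  [0]=0x83  [1]=0xa0  [2]=0xb8  [3]=0xca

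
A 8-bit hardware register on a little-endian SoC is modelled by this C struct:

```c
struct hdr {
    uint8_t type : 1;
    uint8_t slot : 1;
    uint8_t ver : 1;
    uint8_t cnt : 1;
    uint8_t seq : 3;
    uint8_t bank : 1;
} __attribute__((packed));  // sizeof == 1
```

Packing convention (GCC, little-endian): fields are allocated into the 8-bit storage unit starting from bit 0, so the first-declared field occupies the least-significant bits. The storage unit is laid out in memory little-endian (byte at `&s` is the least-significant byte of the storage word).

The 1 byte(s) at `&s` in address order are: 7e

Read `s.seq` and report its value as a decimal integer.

[0]=0x7e (little-endian) → word 0x7e
type:1 @ bit 0 → (0x7e>>0)&0x1 = 0x0
slot:1 @ bit 1 → (0x7e>>1)&0x1 = 0x1
ver:1 @ bit 2 → (0x7e>>2)&0x1 = 0x1
cnt:1 @ bit 3 → (0x7e>>3)&0x1 = 0x1
seq:3 @ bit 4 → (0x7e>>4)&0x7 = 0x7  ←
bank:1 @ bit 7 → (0x7e>>7)&0x1 = 0x0

7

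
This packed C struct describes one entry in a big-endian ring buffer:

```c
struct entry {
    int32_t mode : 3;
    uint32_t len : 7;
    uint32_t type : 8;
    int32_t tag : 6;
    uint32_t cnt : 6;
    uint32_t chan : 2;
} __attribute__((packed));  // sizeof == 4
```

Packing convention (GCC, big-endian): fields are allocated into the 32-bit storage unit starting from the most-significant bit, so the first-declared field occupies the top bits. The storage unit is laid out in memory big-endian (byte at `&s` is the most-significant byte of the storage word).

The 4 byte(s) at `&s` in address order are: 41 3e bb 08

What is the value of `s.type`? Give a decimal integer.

[0]=0x41 [1]=0x3e [2]=0xbb [3]=0x08 (big-endian) → word 0x413ebb08
mode [29+:3] = (word>>29) & 0x7 = 2
len [22+:7] = (word>>22) & 0x7f = 4
type [14+:8] = (word>>14) & 0xff = 250  ←
tag [8+:6] = (word>>8) & 0x3f = 59
cnt [2+:6] = (word>>2) & 0x3f = 2
chan [0+:2] = (word>>0) & 0x3 = 0

250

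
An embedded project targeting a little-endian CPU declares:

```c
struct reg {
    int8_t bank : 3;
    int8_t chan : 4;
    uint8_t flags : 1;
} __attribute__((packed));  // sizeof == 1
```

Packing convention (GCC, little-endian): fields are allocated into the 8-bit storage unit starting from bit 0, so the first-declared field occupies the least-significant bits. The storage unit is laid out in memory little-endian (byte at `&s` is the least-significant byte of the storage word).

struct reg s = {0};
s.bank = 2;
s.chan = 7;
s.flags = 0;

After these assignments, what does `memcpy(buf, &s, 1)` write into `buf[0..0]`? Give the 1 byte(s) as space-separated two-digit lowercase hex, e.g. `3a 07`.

3a

bank (3b) val=2 bits=0x2 at bit 0: 0x02
chan (4b) val=7 bits=0x7 at bit 3: 0x3a
flags (1b) val=0 bits=0x0 at bit 7: 0x3a
word = 0x3a → little-endian bytes:
  [0]=0x3a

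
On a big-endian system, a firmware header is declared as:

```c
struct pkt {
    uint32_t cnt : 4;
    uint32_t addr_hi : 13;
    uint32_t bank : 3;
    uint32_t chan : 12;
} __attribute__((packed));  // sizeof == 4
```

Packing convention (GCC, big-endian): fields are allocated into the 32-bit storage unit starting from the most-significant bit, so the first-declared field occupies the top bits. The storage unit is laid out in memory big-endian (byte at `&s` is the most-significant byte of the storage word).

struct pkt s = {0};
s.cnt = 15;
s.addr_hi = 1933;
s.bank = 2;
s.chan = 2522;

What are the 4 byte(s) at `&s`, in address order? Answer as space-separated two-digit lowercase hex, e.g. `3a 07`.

f3 c6 a9 da

[28+:4] cnt=15 & 0xf = 0xf; word=0xf0000000
[15+:13] addr_hi=1933 & 0x1fff = 0x78d; word=0xf3c68000
[12+:3] bank=2 & 0x7 = 0x2; word=0xf3c6a000
[0+:12] chan=2522 & 0xfff = 0x9da; word=0xf3c6a9da
word = 0xf3c6a9da → big-endian bytes:
  [0]=0xf3  [1]=0xc6  [2]=0xa9  [3]=0xda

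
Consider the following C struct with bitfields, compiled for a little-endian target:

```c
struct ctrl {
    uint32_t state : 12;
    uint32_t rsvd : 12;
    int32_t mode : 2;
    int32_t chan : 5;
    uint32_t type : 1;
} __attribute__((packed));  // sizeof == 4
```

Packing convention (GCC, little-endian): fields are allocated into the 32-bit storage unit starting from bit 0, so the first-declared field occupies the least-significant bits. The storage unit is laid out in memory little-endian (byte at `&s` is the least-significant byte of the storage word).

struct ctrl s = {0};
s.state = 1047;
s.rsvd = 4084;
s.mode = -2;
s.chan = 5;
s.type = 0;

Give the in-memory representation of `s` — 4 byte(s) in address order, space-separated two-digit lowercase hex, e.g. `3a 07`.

state:12 = 1047 → 0x417 << 0 → word 0x00000417
rsvd:12 = 4084 → 0xff4 << 12 → word 0x00ff4417
mode:2 = -2 → 0x2 << 24 → word 0x02ff4417
chan:5 = 5 → 0x5 << 26 → word 0x16ff4417
type:1 = 0 → 0x0 << 31 → word 0x16ff4417
word = 0x16ff4417 → little-endian bytes:
  [0]=0x17  [1]=0x44  [2]=0xff  [3]=0x16

17 44 ff 16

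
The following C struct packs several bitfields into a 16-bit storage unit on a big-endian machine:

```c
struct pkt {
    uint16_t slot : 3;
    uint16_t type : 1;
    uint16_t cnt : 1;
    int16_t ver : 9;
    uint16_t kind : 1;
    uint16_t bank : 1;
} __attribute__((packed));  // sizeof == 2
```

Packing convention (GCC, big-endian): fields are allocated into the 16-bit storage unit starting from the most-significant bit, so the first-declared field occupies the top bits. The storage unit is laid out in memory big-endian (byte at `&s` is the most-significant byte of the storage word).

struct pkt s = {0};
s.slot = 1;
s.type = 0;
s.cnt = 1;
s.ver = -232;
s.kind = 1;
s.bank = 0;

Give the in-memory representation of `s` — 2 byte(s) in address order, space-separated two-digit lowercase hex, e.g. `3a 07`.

[13+:3] slot=1 & 0x7 = 0x1; word=0x2000
[12+:1] type=0 & 0x1 = 0x0; word=0x2000
[11+:1] cnt=1 & 0x1 = 0x1; word=0x2800
[2+:9] ver=-232 & 0x1ff = 0x118; word=0x2c60
[1+:1] kind=1 & 0x1 = 0x1; word=0x2c62
[0+:1] bank=0 & 0x1 = 0x0; word=0x2c62
word = 0x2c62 → big-endian bytes:
  [0]=0x2c  [1]=0x62

2c 62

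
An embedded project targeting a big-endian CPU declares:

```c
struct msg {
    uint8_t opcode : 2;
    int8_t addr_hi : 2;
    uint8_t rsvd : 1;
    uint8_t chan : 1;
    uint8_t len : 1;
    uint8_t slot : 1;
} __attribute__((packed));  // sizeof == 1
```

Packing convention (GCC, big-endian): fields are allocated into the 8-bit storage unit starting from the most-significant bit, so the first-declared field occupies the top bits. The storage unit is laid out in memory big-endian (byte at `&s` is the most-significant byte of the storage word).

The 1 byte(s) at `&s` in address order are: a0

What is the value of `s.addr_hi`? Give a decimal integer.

-2

[0]=0xa0 (big-endian) → word 0xa0
opcode [6+:2] = (word>>6) & 0x3 = 2
addr_hi [4+:2] = (word>>4) & 0x3 = 2  ←
rsvd [3+:1] = (word>>3) & 0x1 = 0
chan [2+:1] = (word>>2) & 0x1 = 0
len [1+:1] = (word>>1) & 0x1 = 0
slot [0+:1] = (word>>0) & 0x1 = 0
addr_hi signed 2b, MSB=1: 2 - 4 = -2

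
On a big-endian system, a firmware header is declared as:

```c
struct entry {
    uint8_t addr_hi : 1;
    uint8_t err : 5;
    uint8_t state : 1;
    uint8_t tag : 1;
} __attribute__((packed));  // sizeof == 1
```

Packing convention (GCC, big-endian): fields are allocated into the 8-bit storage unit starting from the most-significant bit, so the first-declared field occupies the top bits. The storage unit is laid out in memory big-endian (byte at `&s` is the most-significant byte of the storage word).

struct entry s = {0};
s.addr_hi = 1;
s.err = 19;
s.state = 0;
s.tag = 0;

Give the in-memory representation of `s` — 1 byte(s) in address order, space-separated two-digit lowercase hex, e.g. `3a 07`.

[7+:1] addr_hi=1 & 0x1 = 0x1; word=0x80
[2+:5] err=19 & 0x1f = 0x13; word=0xcc
[1+:1] state=0 & 0x1 = 0x0; word=0xcc
[0+:1] tag=0 & 0x1 = 0x0; word=0xcc
word = 0xcc → big-endian bytes:
  [0]=0xcc

cc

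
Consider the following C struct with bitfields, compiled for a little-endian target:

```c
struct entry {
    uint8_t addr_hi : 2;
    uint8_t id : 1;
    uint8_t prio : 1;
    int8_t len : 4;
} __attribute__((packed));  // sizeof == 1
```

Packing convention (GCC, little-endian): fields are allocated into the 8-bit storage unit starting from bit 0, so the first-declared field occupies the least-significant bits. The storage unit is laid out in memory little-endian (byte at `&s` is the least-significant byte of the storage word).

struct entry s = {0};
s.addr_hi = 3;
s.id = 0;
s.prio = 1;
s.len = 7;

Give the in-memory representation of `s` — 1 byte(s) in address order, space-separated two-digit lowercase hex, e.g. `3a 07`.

[0+:2] addr_hi=3 & 0x3 = 0x3; word=0x03
[2+:1] id=0 & 0x1 = 0x0; word=0x03
[3+:1] prio=1 & 0x1 = 0x1; word=0x0b
[4+:4] len=7 & 0xf = 0x7; word=0x7b
word = 0x7b → little-endian bytes:
  [0]=0x7b

7b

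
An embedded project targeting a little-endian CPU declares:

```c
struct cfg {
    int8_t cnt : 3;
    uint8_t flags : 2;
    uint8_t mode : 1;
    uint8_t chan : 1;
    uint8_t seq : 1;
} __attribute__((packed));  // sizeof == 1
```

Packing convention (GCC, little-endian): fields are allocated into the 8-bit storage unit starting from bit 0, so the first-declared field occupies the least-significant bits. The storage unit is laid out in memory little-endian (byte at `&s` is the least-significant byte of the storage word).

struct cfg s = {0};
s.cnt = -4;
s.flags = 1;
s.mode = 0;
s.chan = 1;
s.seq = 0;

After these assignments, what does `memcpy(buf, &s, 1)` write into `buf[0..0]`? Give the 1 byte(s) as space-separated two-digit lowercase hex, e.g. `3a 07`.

cnt:3 = -4 → 0x4 << 0 → word 0x04
flags:2 = 1 → 0x1 << 3 → word 0x0c
mode:1 = 0 → 0x0 << 5 → word 0x0c
chan:1 = 1 → 0x1 << 6 → word 0x4c
seq:1 = 0 → 0x0 << 7 → word 0x4c
word = 0x4c → little-endian bytes:
  [0]=0x4c

4c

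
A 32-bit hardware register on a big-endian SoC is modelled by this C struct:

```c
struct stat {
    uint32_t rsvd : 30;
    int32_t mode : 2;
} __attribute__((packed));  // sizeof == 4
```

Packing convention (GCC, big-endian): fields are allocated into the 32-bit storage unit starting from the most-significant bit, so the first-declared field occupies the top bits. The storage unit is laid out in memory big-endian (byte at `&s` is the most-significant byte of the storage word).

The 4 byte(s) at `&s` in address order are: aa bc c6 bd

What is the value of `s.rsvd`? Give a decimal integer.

[0]=0xaa [1]=0xbc [2]=0xc6 [3]=0xbd (big-endian) → word 0xaabcc6bd
rsvd:30 @ bit 2 → (0xaabcc6bd>>2)&0x3fffffff = 0x2aaf31af  ←
mode:2 @ bit 0 → (0xaabcc6bd>>0)&0x3 = 0x1

716124591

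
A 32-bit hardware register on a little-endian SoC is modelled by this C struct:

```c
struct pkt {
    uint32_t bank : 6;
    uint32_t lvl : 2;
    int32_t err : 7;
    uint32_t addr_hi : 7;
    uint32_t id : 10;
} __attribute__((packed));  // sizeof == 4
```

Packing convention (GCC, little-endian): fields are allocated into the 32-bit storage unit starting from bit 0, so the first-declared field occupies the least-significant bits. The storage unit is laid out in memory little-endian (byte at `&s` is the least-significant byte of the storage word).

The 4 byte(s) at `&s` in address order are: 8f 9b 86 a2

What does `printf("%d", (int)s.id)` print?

650

[0]=0x8f [1]=0x9b [2]=0x86 [3]=0xa2 (little-endian) → word 0xa2869b8f
bank:6 @ bit 0 → (0xa2869b8f>>0)&0x3f = 0xf
lvl:2 @ bit 6 → (0xa2869b8f>>6)&0x3 = 0x2
err:7 @ bit 8 → (0xa2869b8f>>8)&0x7f = 0x1b
addr_hi:7 @ bit 15 → (0xa2869b8f>>15)&0x7f = 0xd
id:10 @ bit 22 → (0xa2869b8f>>22)&0x3ff = 0x28a  ←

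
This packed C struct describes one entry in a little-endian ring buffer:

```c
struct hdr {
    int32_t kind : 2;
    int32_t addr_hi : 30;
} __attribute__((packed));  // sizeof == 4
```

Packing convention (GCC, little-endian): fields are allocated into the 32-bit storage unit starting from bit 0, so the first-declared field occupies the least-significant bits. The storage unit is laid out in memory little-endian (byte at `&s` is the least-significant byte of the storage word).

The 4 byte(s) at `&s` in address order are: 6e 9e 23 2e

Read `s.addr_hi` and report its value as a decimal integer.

193521563

[0]=0x6e [1]=0x9e [2]=0x23 [3]=0x2e (little-endian) → word 0x2e239e6e
kind:2 @ bit 0 → (0x2e239e6e>>0)&0x3 = 0x2
addr_hi:30 @ bit 2 → (0x2e239e6e>>2)&0x3fffffff = 0xb88e79b  ←
addr_hi signed 30b, MSB=0: value = 193521563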